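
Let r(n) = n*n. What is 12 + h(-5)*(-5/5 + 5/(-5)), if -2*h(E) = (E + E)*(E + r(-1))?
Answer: 52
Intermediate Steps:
r(n) = n**2
h(E) = -E*(1 + E) (h(E) = -(E + E)*(E + (-1)**2)/2 = -2*E*(E + 1)/2 = -2*E*(1 + E)/2 = -E*(1 + E))
12 + h(-5)*(-5/5 + 5/(-5)) = 12 + (-1*(-5)*(1 - 5))*(-5/5 + 5/(-5)) = 12 + (-1*(-5)*(-4))*(-5*1/5 + 5*(-1/5)) = 12 - 20*(-1 - 1) = 12 - 20*(-2) = 12 + 40 = 52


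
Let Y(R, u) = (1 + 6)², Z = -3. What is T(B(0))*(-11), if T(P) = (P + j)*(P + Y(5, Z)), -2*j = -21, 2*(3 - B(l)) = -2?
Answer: -16907/2 ≈ -8453.5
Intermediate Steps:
B(l) = 4 (B(l) = 3 - ½*(-2) = 3 + 1 = 4)
Y(R, u) = 49 (Y(R, u) = 7² = 49)
j = 21/2 (j = -½*(-21) = 21/2 ≈ 10.500)
T(P) = (49 + P)*(21/2 + P) (T(P) = (P + 21/2)*(P + 49) = (21/2 + P)*(49 + P) = (49 + P)*(21/2 + P))
T(B(0))*(-11) = (1029/2 + 4² + (119/2)*4)*(-11) = (1029/2 + 16 + 238)*(-11) = (1537/2)*(-11) = -16907/2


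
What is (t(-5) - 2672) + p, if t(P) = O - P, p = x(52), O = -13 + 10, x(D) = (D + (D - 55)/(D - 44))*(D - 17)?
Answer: -6905/8 ≈ -863.13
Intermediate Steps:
x(D) = (-17 + D)*(D + (-55 + D)/(-44 + D)) (x(D) = (D + (-55 + D)/(-44 + D))*(-17 + D) = (-17 + D)*(D + (-55 + D)/(-44 + D)))
O = -3
p = 14455/8 (p = (935 + 52³ - 60*52² + 676*52)/(-44 + 52) = (935 + 140608 - 60*2704 + 35152)/8 = (935 + 140608 - 162240 + 35152)/8 = (⅛)*14455 = 14455/8 ≈ 1806.9)
t(P) = -3 - P
(t(-5) - 2672) + p = ((-3 - 1*(-5)) - 2672) + 14455/8 = ((-3 + 5) - 2672) + 14455/8 = (2 - 2672) + 14455/8 = -2670 + 14455/8 = -6905/8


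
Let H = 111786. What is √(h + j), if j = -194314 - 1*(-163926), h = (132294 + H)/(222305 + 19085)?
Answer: 2*I*√4426558669459/24139 ≈ 174.32*I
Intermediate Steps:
h = 24408/24139 (h = (132294 + 111786)/(222305 + 19085) = 244080/241390 = 244080*(1/241390) = 24408/24139 ≈ 1.0111)
j = -30388 (j = -194314 + 163926 = -30388)
√(h + j) = √(24408/24139 - 30388) = √(-733511524/24139) = 2*I*√4426558669459/24139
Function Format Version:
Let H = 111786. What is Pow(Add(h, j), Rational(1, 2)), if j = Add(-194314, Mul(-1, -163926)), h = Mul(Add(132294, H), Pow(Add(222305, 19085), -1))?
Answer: Mul(Rational(2, 24139), I, Pow(4426558669459, Rational(1, 2))) ≈ Mul(174.32, I)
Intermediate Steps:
h = Rational(24408, 24139) (h = Mul(Add(132294, 111786), Pow(Add(222305, 19085), -1)) = Mul(244080, Pow(241390, -1)) = Mul(244080, Rational(1, 241390)) = Rational(24408, 24139) ≈ 1.0111)
j = -30388 (j = Add(-194314, 163926) = -30388)
Pow(Add(h, j), Rational(1, 2)) = Pow(Add(Rational(24408, 24139), -30388), Rational(1, 2)) = Pow(Rational(-733511524, 24139), Rational(1, 2)) = Mul(Rational(2, 24139), I, Pow(4426558669459, Rational(1, 2)))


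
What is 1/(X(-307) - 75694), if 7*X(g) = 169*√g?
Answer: -3709006/280758268391 - 1183*I*√307/280758268391 ≈ -1.3211e-5 - 7.3828e-8*I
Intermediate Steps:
X(g) = 169*√g/7 (X(g) = (169*√g)/7 = 169*√g/7)
1/(X(-307) - 75694) = 1/(169*√(-307)/7 - 75694) = 1/(169*(I*√307)/7 - 75694) = 1/(169*I*√307/7 - 75694) = 1/(-75694 + 169*I*√307/7)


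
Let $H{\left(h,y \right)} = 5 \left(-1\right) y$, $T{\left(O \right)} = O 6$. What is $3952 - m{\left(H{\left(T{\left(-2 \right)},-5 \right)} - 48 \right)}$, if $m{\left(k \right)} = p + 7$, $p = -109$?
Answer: $4054$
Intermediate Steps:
$T{\left(O \right)} = 6 O$
$H{\left(h,y \right)} = - 5 y$
$m{\left(k \right)} = -102$ ($m{\left(k \right)} = -109 + 7 = -102$)
$3952 - m{\left(H{\left(T{\left(-2 \right)},-5 \right)} - 48 \right)} = 3952 - -102 = 3952 + 102 = 4054$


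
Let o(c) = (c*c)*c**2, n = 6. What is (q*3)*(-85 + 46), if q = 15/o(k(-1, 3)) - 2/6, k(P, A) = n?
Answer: 1807/48 ≈ 37.646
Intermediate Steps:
k(P, A) = 6
o(c) = c**4 (o(c) = c**2*c**2 = c**4)
q = -139/432 (q = 15/(6**4) - 2/6 = 15/1296 - 2*1/6 = 15*(1/1296) - 1/3 = 5/432 - 1/3 = -139/432 ≈ -0.32176)
(q*3)*(-85 + 46) = (-139/432*3)*(-85 + 46) = -139/144*(-39) = 1807/48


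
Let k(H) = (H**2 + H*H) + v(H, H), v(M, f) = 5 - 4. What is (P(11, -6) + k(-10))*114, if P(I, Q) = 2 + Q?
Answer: 22458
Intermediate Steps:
v(M, f) = 1
k(H) = 1 + 2*H**2 (k(H) = (H**2 + H*H) + 1 = (H**2 + H**2) + 1 = 2*H**2 + 1 = 1 + 2*H**2)
(P(11, -6) + k(-10))*114 = ((2 - 6) + (1 + 2*(-10)**2))*114 = (-4 + (1 + 2*100))*114 = (-4 + (1 + 200))*114 = (-4 + 201)*114 = 197*114 = 22458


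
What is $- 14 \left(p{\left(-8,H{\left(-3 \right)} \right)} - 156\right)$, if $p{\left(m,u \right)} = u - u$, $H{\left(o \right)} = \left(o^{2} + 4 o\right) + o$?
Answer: $2184$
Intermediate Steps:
$H{\left(o \right)} = o^{2} + 5 o$
$p{\left(m,u \right)} = 0$
$- 14 \left(p{\left(-8,H{\left(-3 \right)} \right)} - 156\right) = - 14 \left(0 - 156\right) = \left(-14\right) \left(-156\right) = 2184$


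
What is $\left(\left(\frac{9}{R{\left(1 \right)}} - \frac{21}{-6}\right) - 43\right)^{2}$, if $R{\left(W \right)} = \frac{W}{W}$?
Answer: $\frac{3721}{4} \approx 930.25$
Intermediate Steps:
$R{\left(W \right)} = 1$
$\left(\left(\frac{9}{R{\left(1 \right)}} - \frac{21}{-6}\right) - 43\right)^{2} = \left(\left(\frac{9}{1} - \frac{21}{-6}\right) - 43\right)^{2} = \left(\left(9 \cdot 1 - - \frac{7}{2}\right) - 43\right)^{2} = \left(\left(9 + \frac{7}{2}\right) - 43\right)^{2} = \left(\frac{25}{2} - 43\right)^{2} = \left(- \frac{61}{2}\right)^{2} = \frac{3721}{4}$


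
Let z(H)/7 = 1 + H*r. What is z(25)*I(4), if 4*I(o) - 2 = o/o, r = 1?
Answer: 273/2 ≈ 136.50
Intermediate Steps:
z(H) = 7 + 7*H (z(H) = 7*(1 + H*1) = 7*(1 + H) = 7 + 7*H)
I(o) = ¾ (I(o) = ½ + (o/o)/4 = ½ + (¼)*1 = ½ + ¼ = ¾)
z(25)*I(4) = (7 + 7*25)*(¾) = (7 + 175)*(¾) = 182*(¾) = 273/2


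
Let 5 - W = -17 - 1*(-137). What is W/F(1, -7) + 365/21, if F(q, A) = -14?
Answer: 1075/42 ≈ 25.595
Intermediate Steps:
W = -115 (W = 5 - (-17 - 1*(-137)) = 5 - (-17 + 137) = 5 - 1*120 = 5 - 120 = -115)
W/F(1, -7) + 365/21 = -115/(-14) + 365/21 = -115*(-1/14) + 365*(1/21) = 115/14 + 365/21 = 1075/42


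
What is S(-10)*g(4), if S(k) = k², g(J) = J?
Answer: 400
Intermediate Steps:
S(-10)*g(4) = (-10)²*4 = 100*4 = 400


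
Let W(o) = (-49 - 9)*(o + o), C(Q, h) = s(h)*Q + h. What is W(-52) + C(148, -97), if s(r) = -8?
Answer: 4751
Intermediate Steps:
C(Q, h) = h - 8*Q (C(Q, h) = -8*Q + h = h - 8*Q)
W(o) = -116*o
W(-52) + C(148, -97) = -116*(-52) + (-97 - 8*148) = 6032 + (-97 - 1184) = 6032 - 1281 = 4751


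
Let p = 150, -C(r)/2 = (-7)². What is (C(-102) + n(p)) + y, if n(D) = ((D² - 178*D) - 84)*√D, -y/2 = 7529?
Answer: -15156 - 21420*√6 ≈ -67624.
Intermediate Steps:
C(r) = -98 (C(r) = -2*(-7)² = -2*49 = -98)
y = -15058 (y = -2*7529 = -15058)
n(D) = √D*(-84 + D² - 178*D) (n(D) = (-84 + D² - 178*D)*√D = √D*(-84 + D² - 178*D))
(C(-102) + n(p)) + y = (-98 + √150*(-84 + 150² - 178*150)) - 15058 = (-98 + (5*√6)*(-84 + 22500 - 26700)) - 15058 = (-98 + (5*√6)*(-4284)) - 15058 = (-98 - 21420*√6) - 15058 = -15156 - 21420*√6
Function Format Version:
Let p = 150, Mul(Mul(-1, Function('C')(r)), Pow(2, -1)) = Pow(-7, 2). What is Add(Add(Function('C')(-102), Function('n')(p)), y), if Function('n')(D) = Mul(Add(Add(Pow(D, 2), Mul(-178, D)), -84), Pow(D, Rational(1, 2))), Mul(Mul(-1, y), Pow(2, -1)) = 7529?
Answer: Add(-15156, Mul(-21420, Pow(6, Rational(1, 2)))) ≈ -67624.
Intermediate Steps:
Function('C')(r) = -98 (Function('C')(r) = Mul(-2, Pow(-7, 2)) = Mul(-2, 49) = -98)
y = -15058 (y = Mul(-2, 7529) = -15058)
Function('n')(D) = Mul(Pow(D, Rational(1, 2)), Add(-84, Pow(D, 2), Mul(-178, D))) (Function('n')(D) = Mul(Add(-84, Pow(D, 2), Mul(-178, D)), Pow(D, Rational(1, 2))) = Mul(Pow(D, Rational(1, 2)), Add(-84, Pow(D, 2), Mul(-178, D))))
Add(Add(Function('C')(-102), Function('n')(p)), y) = Add(Add(-98, Mul(Pow(150, Rational(1, 2)), Add(-84, Pow(150, 2), Mul(-178, 150)))), -15058) = Add(Add(-98, Mul(Mul(5, Pow(6, Rational(1, 2))), Add(-84, 22500, -26700))), -15058) = Add(Add(-98, Mul(Mul(5, Pow(6, Rational(1, 2))), -4284)), -15058) = Add(Add(-98, Mul(-21420, Pow(6, Rational(1, 2)))), -15058) = Add(-15156, Mul(-21420, Pow(6, Rational(1, 2))))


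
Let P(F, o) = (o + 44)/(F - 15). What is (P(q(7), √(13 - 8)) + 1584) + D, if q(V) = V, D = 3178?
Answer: 9513/2 - √5/8 ≈ 4756.2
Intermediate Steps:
P(F, o) = (44 + o)/(-15 + F)
(P(q(7), √(13 - 8)) + 1584) + D = ((44 + √(13 - 8))/(-15 + 7) + 1584) + 3178 = ((44 + √5)/(-8) + 1584) + 3178 = (-(44 + √5)/8 + 1584) + 3178 = ((-11/2 - √5/8) + 1584) + 3178 = (3157/2 - √5/8) + 3178 = 9513/2 - √5/8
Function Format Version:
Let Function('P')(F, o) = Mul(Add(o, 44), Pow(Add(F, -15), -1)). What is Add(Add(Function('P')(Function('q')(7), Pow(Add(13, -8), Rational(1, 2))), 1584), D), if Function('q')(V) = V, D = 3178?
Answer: Add(Rational(9513, 2), Mul(Rational(-1, 8), Pow(5, Rational(1, 2)))) ≈ 4756.2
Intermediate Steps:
Function('P')(F, o) = Mul(Pow(Add(-15, F), -1), Add(44, o)) (Function('P')(F, o) = Mul(Add(44, o), Pow(Add(-15, F), -1)) = Mul(Pow(Add(-15, F), -1), Add(44, o)))
Add(Add(Function('P')(Function('q')(7), Pow(Add(13, -8), Rational(1, 2))), 1584), D) = Add(Add(Mul(Pow(Add(-15, 7), -1), Add(44, Pow(Add(13, -8), Rational(1, 2)))), 1584), 3178) = Add(Add(Mul(Pow(-8, -1), Add(44, Pow(5, Rational(1, 2)))), 1584), 3178) = Add(Add(Mul(Rational(-1, 8), Add(44, Pow(5, Rational(1, 2)))), 1584), 3178) = Add(Add(Add(Rational(-11, 2), Mul(Rational(-1, 8), Pow(5, Rational(1, 2)))), 1584), 3178) = Add(Add(Rational(3157, 2), Mul(Rational(-1, 8), Pow(5, Rational(1, 2)))), 3178) = Add(Rational(9513, 2), Mul(Rational(-1, 8), Pow(5, Rational(1, 2))))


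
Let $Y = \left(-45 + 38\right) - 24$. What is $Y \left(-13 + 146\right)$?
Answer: $-4123$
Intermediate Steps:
$Y = -31$ ($Y = -7 - 24 = -31$)
$Y \left(-13 + 146\right) = - 31 \left(-13 + 146\right) = \left(-31\right) 133 = -4123$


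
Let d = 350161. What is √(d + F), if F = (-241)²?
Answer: √408242 ≈ 638.94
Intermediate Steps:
F = 58081
√(d + F) = √(350161 + 58081) = √408242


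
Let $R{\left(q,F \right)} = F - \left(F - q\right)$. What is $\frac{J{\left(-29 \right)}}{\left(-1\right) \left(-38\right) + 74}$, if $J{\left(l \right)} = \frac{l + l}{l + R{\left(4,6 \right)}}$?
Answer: $\frac{29}{1400} \approx 0.020714$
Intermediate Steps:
$R{\left(q,F \right)} = q$
$J{\left(l \right)} = \frac{2 l}{4 + l}$ ($J{\left(l \right)} = \frac{l + l}{l + 4} = \frac{2 l}{4 + l}$)
$\frac{J{\left(-29 \right)}}{\left(-1\right) \left(-38\right) + 74} = \frac{2 \left(-29\right) \frac{1}{4 - 29}}{\left(-1\right) \left(-38\right) + 74} = \frac{2 \left(-29\right) \frac{1}{-25}}{38 + 74} = \frac{2 \left(-29\right) \left(- \frac{1}{25}\right)}{112} = \frac{58}{25} \cdot \frac{1}{112} = \frac{29}{1400}$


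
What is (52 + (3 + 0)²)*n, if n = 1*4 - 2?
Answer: 122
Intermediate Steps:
n = 2 (n = 4 - 2 = 2)
(52 + (3 + 0)²)*n = (52 + (3 + 0)²)*2 = (52 + 3²)*2 = (52 + 9)*2 = 61*2 = 122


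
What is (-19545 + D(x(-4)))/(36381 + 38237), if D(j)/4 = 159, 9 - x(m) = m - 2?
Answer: -18909/74618 ≈ -0.25341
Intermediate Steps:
x(m) = 11 - m (x(m) = 9 - (m - 2) = 9 - (-2 + m) = 9 + (2 - m) = 11 - m)
D(j) = 636 (D(j) = 4*159 = 636)
(-19545 + D(x(-4)))/(36381 + 38237) = (-19545 + 636)/(36381 + 38237) = -18909/74618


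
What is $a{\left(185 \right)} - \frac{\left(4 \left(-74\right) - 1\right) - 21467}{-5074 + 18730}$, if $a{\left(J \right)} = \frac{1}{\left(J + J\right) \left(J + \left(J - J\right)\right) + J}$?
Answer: $\frac{373446449}{234319890} \approx 1.5937$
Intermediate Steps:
$a{\left(J \right)} = \frac{1}{J + 2 J^{2}}$ ($a{\left(J \right)} = \frac{1}{2 J \left(J + 0\right) + J} = \frac{1}{2 J J + J} = \frac{1}{2 J^{2} + J} = \frac{1}{J + 2 J^{2}}$)
$a{\left(185 \right)} - \frac{\left(4 \left(-74\right) - 1\right) - 21467}{-5074 + 18730} = \frac{1}{185 \left(1 + 2 \cdot 185\right)} - \frac{\left(4 \left(-74\right) - 1\right) - 21467}{-5074 + 18730} = \frac{1}{185 \left(1 + 370\right)} - \frac{\left(-296 - 1\right) - 21467}{13656} = \frac{1}{185 \cdot 371} - \left(-297 - 21467\right) \frac{1}{13656} = \frac{1}{185} \cdot \frac{1}{371} - \left(-21764\right) \frac{1}{13656} = \frac{1}{68635} - - \frac{5441}{3414} = \frac{1}{68635} + \frac{5441}{3414} = \frac{373446449}{234319890}$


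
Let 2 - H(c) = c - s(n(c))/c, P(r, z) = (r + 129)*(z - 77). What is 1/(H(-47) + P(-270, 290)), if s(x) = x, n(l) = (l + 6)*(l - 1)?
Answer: -47/1411216 ≈ -3.3305e-5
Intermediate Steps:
P(r, z) = (-77 + z)*(129 + r) (P(r, z) = (129 + r)*(-77 + z) = (-77 + z)*(129 + r))
n(l) = (-1 + l)*(6 + l) (n(l) = (6 + l)*(-1 + l) = (-1 + l)*(6 + l))
H(c) = 2 - c + (-6 + c**2 + 5*c)/c (H(c) = 2 - (c - (-6 + c**2 + 5*c)/c) = 2 + (-c + (-6 + c**2 + 5*c)/c) = 2 - c + (-6 + c**2 + 5*c)/c)
1/(H(-47) + P(-270, 290)) = 1/((7 - 6/(-47)) + (-9933 - 77*(-270) + 129*290 - 270*290)) = 1/((7 - 6*(-1/47)) + (-9933 + 20790 + 37410 - 78300)) = 1/((7 + 6/47) - 30033) = 1/(335/47 - 30033) = 1/(-1411216/47) = -47/1411216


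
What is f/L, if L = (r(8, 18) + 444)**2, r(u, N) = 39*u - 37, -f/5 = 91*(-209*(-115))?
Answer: -10935925/516961 ≈ -21.154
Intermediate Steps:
f = -10935925 (f = -455*(-209*(-115)) = -455*24035 = -5*2187185 = -10935925)
r(u, N) = -37 + 39*u
L = 516961 (L = ((-37 + 39*8) + 444)**2 = ((-37 + 312) + 444)**2 = (275 + 444)**2 = 719**2 = 516961)
f/L = -10935925/516961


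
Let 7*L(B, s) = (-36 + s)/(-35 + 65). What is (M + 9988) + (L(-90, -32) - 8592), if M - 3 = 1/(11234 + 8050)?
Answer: 314674181/224980 ≈ 1398.7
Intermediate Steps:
L(B, s) = -6/35 + s/210 (L(B, s) = ((-36 + s)/(-35 + 65))/7 = ((-36 + s)/30)/7 = ((-36 + s)*(1/30))/7 = (-6/5 + s/30)/7 = -6/35 + s/210)
M = 57853/19284 (M = 3 + 1/(11234 + 8050) = 3 + 1/19284 = 57853/19284 ≈ 3.0001)
(M + 9988) + (L(-90, -32) - 8592) = (57853/19284 + 9988) + ((-6/35 + (1/210)*(-32)) - 8592) = 192666445/19284 + ((-6/35 - 16/105) - 8592) = 192666445/19284 + (-34/105 - 8592) = 192666445/19284 - 902194/105 = 314674181/224980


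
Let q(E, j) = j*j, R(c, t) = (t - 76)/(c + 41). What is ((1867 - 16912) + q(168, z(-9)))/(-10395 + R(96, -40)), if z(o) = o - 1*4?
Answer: 2038012/1424231 ≈ 1.4310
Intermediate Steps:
z(o) = -4 + o (z(o) = o - 4 = -4 + o)
R(c, t) = (-76 + t)/(41 + c)
q(E, j) = j²
((1867 - 16912) + q(168, z(-9)))/(-10395 + R(96, -40)) = ((1867 - 16912) + (-4 - 9)²)/(-10395 + (-76 - 40)/(41 + 96)) = (-15045 + (-13)²)/(-10395 - 116/137) = (-15045 + 169)/(-10395 + (1/137)*(-116)) = -14876/(-10395 - 116/137) = -14876/(-1424231/137) = -14876*(-137/1424231) = 2038012/1424231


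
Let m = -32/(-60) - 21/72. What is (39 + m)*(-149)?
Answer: -701641/120 ≈ -5847.0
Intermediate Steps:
m = 29/120 (m = -32*(-1/60) - 21*1/72 = 8/15 - 7/24 = 29/120 ≈ 0.24167)
(39 + m)*(-149) = (39 + 29/120)*(-149) = (4709/120)*(-149) = -701641/120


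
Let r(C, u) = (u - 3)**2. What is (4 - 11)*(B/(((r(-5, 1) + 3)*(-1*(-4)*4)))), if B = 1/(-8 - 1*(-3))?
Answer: 1/80 ≈ 0.012500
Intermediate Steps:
r(C, u) = (-3 + u)**2
B = -1/5 (B = 1/(-8 + 3) = 1/(-5) = -1/5 ≈ -0.20000)
(4 - 11)*(B/(((r(-5, 1) + 3)*(-1*(-4)*4)))) = (4 - 11)*(-1/(16*((-3 + 1)**2 + 3))/5) = -(-7)/(5*(((-2)**2 + 3)*(4*4))) = -(-7)/(5*((4 + 3)*16)) = -(-7)/(5*(7*16)) = -(-7)/(5*112) = -7*(-1/560) = 1/80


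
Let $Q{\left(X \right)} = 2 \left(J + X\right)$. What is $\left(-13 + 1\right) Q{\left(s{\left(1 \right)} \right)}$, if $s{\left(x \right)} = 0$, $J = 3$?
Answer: $-72$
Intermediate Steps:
$Q{\left(X \right)} = 6 + 2 X$ ($Q{\left(X \right)} = 2 \left(3 + X\right) = 6 + 2 X$)
$\left(-13 + 1\right) Q{\left(s{\left(1 \right)} \right)} = \left(-13 + 1\right) \left(6 + 2 \cdot 0\right) = - 12 \left(6 + 0\right) = \left(-12\right) 6 = -72$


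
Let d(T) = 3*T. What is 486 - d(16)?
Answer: 438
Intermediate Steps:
486 - d(16) = 486 - 3*16 = 486 - 1*48 = 486 - 48 = 438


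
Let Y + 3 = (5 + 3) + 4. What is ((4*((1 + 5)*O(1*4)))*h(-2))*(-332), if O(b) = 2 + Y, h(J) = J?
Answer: 175296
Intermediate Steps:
Y = 9 (Y = -3 + ((5 + 3) + 4) = -3 + (8 + 4) = -3 + 12 = 9)
O(b) = 11 (O(b) = 2 + 9 = 11)
((4*((1 + 5)*O(1*4)))*h(-2))*(-332) = ((4*((1 + 5)*11))*(-2))*(-332) = ((4*(6*11))*(-2))*(-332) = ((4*66)*(-2))*(-332) = (264*(-2))*(-332) = -528*(-332) = 175296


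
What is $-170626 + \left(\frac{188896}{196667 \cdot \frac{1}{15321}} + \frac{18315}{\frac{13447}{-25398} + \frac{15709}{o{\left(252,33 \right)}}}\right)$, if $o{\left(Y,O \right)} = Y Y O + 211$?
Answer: $- \frac{5581028917595888132}{29220113602199} \approx -1.91 \cdot 10^{5}$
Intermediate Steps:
$o{\left(Y,O \right)} = 211 + O Y^{2}$ ($o{\left(Y,O \right)} = Y^{2} O + 211 = O Y^{2} + 211 = 211 + O Y^{2}$)
$-170626 + \left(\frac{188896}{196667 \cdot \frac{1}{15321}} + \frac{18315}{\frac{13447}{-25398} + \frac{15709}{o{\left(252,33 \right)}}}\right) = -170626 + \left(\frac{188896}{196667 \cdot \frac{1}{15321}} + \frac{18315}{\frac{13447}{-25398} + \frac{15709}{211 + 33 \cdot 252^{2}}}\right) = -170626 + \left(\frac{188896}{196667 \cdot \frac{1}{15321}} + \frac{18315}{13447 \left(- \frac{1}{25398}\right) + \frac{15709}{211 + 33 \cdot 63504}}\right) = -170626 + \left(\frac{188896}{\frac{196667}{15321}} + \frac{18315}{- \frac{791}{1494} + \frac{15709}{211 + 2095632}}\right) = -170626 + \left(188896 \cdot \frac{15321}{196667} + \frac{18315}{- \frac{791}{1494} + \frac{15709}{2095843}}\right) = -170626 + \left(\frac{2894075616}{196667} + \frac{18315}{- \frac{791}{1494} + 15709 \cdot \frac{1}{2095843}}\right) = -170626 + \left(\frac{2894075616}{196667} + \frac{18315}{- \frac{791}{1494} + \frac{15709}{2095843}}\right) = -170626 + \left(\frac{2894075616}{196667} + \frac{18315}{- \frac{1634342567}{3131189442}}\right) = -170626 + \left(\frac{2894075616}{196667} + 18315 \left(- \frac{3131189442}{1634342567}\right)\right) = -170626 + \left(\frac{2894075616}{196667} - \frac{5213430420930}{148576597}\right) = -170626 - \frac{595317814107081558}{29220113602199} = - \frac{5581028917595888132}{29220113602199}$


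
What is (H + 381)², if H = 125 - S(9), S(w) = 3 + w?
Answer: 244036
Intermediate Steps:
H = 113 (H = 125 - (3 + 9) = 125 - 1*12 = 125 - 12 = 113)
(H + 381)² = (113 + 381)² = 494² = 244036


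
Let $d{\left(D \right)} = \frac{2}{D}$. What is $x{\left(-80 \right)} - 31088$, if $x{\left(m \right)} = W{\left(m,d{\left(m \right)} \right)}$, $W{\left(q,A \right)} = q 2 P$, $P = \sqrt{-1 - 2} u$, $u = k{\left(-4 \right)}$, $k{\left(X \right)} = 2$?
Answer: $-31088 - 320 i \sqrt{3} \approx -31088.0 - 554.26 i$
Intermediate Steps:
$u = 2$
$P = 2 i \sqrt{3}$ ($P = \sqrt{-1 - 2} \cdot 2 = \sqrt{-3} \cdot 2 = i \sqrt{3} \cdot 2 = 2 i \sqrt{3} \approx 3.4641 i$)
$W{\left(q,A \right)} = 4 i q \sqrt{3}$ ($W{\left(q,A \right)} = q 2 \cdot 2 i \sqrt{3} = 2 q 2 i \sqrt{3} = 4 i q \sqrt{3}$)
$x{\left(m \right)} = 4 i m \sqrt{3}$
$x{\left(-80 \right)} - 31088 = 4 i \left(-80\right) \sqrt{3} - 31088 = - 320 i \sqrt{3} - 31088 = -31088 - 320 i \sqrt{3}$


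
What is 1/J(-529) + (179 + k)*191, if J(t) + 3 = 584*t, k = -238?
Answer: -3481433592/308939 ≈ -11269.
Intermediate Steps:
J(t) = -3 + 584*t
1/J(-529) + (179 + k)*191 = 1/(-3 + 584*(-529)) + (179 - 238)*191 = 1/(-3 - 308936) - 59*191 = 1/(-308939) - 11269 = -1/308939 - 11269 = -3481433592/308939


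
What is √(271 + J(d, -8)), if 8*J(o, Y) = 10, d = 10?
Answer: 33/2 ≈ 16.500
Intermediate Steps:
J(o, Y) = 5/4 (J(o, Y) = (⅛)*10 = 5/4)
√(271 + J(d, -8)) = √(271 + 5/4) = √(1089/4) = 33/2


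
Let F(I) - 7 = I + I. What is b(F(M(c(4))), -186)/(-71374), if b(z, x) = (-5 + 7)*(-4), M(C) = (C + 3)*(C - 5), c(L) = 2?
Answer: 4/35687 ≈ 0.00011209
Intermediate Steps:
M(C) = (-5 + C)*(3 + C) (M(C) = (3 + C)*(-5 + C) = (-5 + C)*(3 + C))
F(I) = 7 + 2*I (F(I) = 7 + (I + I) = 7 + 2*I)
b(z, x) = -8 (b(z, x) = 2*(-4) = -8)
b(F(M(c(4))), -186)/(-71374) = -8/(-71374) = -8*(-1/71374) = 4/35687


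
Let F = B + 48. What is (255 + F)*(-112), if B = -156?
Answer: -16464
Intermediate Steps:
F = -108 (F = -156 + 48 = -108)
(255 + F)*(-112) = (255 - 108)*(-112) = 147*(-112) = -16464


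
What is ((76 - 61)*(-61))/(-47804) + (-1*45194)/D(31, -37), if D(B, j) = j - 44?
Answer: 2160528091/3872124 ≈ 557.97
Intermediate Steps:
D(B, j) = -44 + j
((76 - 61)*(-61))/(-47804) + (-1*45194)/D(31, -37) = ((76 - 61)*(-61))/(-47804) + (-1*45194)/(-44 - 37) = (15*(-61))*(-1/47804) - 45194/(-81) = -915*(-1/47804) - 45194*(-1/81) = 915/47804 + 45194/81 = 2160528091/3872124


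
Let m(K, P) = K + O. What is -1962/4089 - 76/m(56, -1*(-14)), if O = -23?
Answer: -125170/44979 ≈ -2.7829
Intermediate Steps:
m(K, P) = -23 + K (m(K, P) = K - 23 = -23 + K)
-1962/4089 - 76/m(56, -1*(-14)) = -1962/4089 - 76/(-23 + 56) = -1962*1/4089 - 76/33 = -654/1363 - 76*1/33 = -654/1363 - 76/33 = -125170/44979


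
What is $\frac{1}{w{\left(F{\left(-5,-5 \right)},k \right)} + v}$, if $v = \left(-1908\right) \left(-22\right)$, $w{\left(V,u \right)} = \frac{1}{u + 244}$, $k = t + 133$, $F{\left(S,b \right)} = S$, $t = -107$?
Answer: $\frac{270}{11333521} \approx 2.3823 \cdot 10^{-5}$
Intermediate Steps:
$k = 26$ ($k = -107 + 133 = 26$)
$w{\left(V,u \right)} = \frac{1}{244 + u}$
$v = 41976$
$\frac{1}{w{\left(F{\left(-5,-5 \right)},k \right)} + v} = \frac{1}{\frac{1}{244 + 26} + 41976} = \frac{1}{\frac{1}{270} + 41976} = \frac{1}{\frac{11333521}{270}} = \frac{270}{11333521}$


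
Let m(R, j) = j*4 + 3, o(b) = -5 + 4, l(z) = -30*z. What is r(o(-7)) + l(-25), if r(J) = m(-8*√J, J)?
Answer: 749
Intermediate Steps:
o(b) = -1
m(R, j) = 3 + 4*j (m(R, j) = 4*j + 3 = 3 + 4*j)
r(J) = 3 + 4*J
r(o(-7)) + l(-25) = (3 + 4*(-1)) - 30*(-25) = (3 - 4) + 750 = -1 + 750 = 749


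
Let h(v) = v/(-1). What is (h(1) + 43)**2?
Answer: 1764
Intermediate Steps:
h(v) = -v (h(v) = v*(-1) = -v)
(h(1) + 43)**2 = (-1*1 + 43)**2 = (-1 + 43)**2 = 42**2 = 1764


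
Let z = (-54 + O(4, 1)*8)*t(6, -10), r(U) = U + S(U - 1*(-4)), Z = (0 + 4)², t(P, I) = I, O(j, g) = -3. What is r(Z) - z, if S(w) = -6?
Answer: -770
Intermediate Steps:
Z = 16 (Z = 4² = 16)
r(U) = -6 + U (r(U) = U - 6 = -6 + U)
z = 780 (z = (-54 - 3*8)*(-10) = (-54 - 24)*(-10) = -78*(-10) = 780)
r(Z) - z = (-6 + 16) - 1*780 = 10 - 780 = -770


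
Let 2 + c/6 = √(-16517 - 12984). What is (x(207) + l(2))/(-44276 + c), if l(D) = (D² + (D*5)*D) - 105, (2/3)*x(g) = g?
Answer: -2541024/490622245 - 1377*I*√29501/1962488980 ≈ -0.0051792 - 0.00012052*I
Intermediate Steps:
x(g) = 3*g/2
c = -12 + 6*I*√29501 (c = -12 + 6*√(-16517 - 12984) = -12 + 6*√(-29501) = -12 + 6*(I*√29501) = -12 + 6*I*√29501 ≈ -12.0 + 1030.6*I)
l(D) = -105 + 6*D² (l(D) = (D² + (5*D)*D) - 105 = (D² + 5*D²) - 105 = 6*D² - 105 = -105 + 6*D²)
(x(207) + l(2))/(-44276 + c) = ((3/2)*207 + (-105 + 6*2²))/(-44276 + (-12 + 6*I*√29501)) = (621/2 + (-105 + 6*4))/(-44288 + 6*I*√29501) = (621/2 + (-105 + 24))/(-44288 + 6*I*√29501) = (621/2 - 81)/(-44288 + 6*I*√29501) = 459/(2*(-44288 + 6*I*√29501))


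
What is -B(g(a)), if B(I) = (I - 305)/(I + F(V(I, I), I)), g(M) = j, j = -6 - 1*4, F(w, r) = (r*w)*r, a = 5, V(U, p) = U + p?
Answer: -21/134 ≈ -0.15672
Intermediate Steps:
F(w, r) = w*r²
j = -10 (j = -6 - 4 = -10)
g(M) = -10
B(I) = (-305 + I)/(I + 2*I³) (B(I) = (I - 305)/(I + (I + I)*I²) = (-305 + I)/(I + (2*I)*I²) = (-305 + I)/(I + 2*I³))
-B(g(a)) = -(-305 - 10)/(-10 + 2*(-10)³) = -(-315)/(-10 + 2*(-1000)) = -(-315)/(-10 - 2000) = -(-315)/(-2010) = -(-1)*(-315)/2010 = -1*21/134 = -21/134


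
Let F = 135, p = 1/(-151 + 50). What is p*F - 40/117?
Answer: -19835/11817 ≈ -1.6785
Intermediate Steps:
p = -1/101 (p = 1/(-101) = -1/101 ≈ -0.0099010)
p*F - 40/117 = -1/101*135 - 40/117 = -135/101 - 40*1/117 = -135/101 - 40/117 = -19835/11817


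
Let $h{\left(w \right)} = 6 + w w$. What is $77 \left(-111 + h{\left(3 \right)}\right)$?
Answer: $-7392$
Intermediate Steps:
$h{\left(w \right)} = 6 + w^{2}$
$77 \left(-111 + h{\left(3 \right)}\right) = 77 \left(-111 + \left(6 + 3^{2}\right)\right) = 77 \left(-111 + \left(6 + 9\right)\right) = 77 \left(-111 + 15\right) = 77 \left(-96\right) = -7392$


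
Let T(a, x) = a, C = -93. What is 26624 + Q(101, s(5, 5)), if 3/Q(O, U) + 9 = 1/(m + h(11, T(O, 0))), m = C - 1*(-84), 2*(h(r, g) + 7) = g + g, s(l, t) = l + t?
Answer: 20340481/764 ≈ 26624.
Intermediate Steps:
h(r, g) = -7 + g (h(r, g) = -7 + (g + g)/2 = -7 + (2*g)/2 = -7 + g)
m = -9 (m = -93 - 1*(-84) = -93 + 84 = -9)
Q(O, U) = 3/(-9 + 1/(-16 + O)) (Q(O, U) = 3/(-9 + 1/(-9 + (-7 + O))) = 3/(-9 + 1/(-16 + O)))
26624 + Q(101, s(5, 5)) = 26624 + 3*(16 - 1*101)/(-145 + 9*101) = 26624 + 3*(16 - 101)/(-145 + 909) = 26624 + 3*(-85)/764 = 26624 + 3*(1/764)*(-85) = 26624 - 255/764 = 20340481/764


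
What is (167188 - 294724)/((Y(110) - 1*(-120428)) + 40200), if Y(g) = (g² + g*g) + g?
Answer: -21256/30823 ≈ -0.68962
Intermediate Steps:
Y(g) = g + 2*g² (Y(g) = (g² + g²) + g = 2*g² + g = g + 2*g²)
(167188 - 294724)/((Y(110) - 1*(-120428)) + 40200) = (167188 - 294724)/((110*(1 + 2*110) - 1*(-120428)) + 40200) = -127536/((110*(1 + 220) + 120428) + 40200) = -127536/((110*221 + 120428) + 40200) = -127536/((24310 + 120428) + 40200) = -127536/(144738 + 40200) = -127536/184938 = -127536*1/184938 = -21256/30823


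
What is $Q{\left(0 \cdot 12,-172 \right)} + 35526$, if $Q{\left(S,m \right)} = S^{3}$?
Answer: $35526$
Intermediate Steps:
$Q{\left(0 \cdot 12,-172 \right)} + 35526 = \left(0 \cdot 12\right)^{3} + 35526 = 0^{3} + 35526 = 0 + 35526 = 35526$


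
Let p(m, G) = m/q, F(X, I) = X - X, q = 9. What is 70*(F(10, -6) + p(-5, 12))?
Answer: -350/9 ≈ -38.889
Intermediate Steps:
F(X, I) = 0
p(m, G) = m/9
70*(F(10, -6) + p(-5, 12)) = 70*(0 + (⅑)*(-5)) = 70*(0 - 5/9) = 70*(-5/9) = -350/9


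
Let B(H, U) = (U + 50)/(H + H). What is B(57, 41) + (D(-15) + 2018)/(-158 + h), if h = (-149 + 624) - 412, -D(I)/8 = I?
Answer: -12373/570 ≈ -21.707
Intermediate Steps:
D(I) = -8*I
B(H, U) = (50 + U)/(2*H) (B(H, U) = (50 + U)/((2*H)) = (50 + U)*(1/(2*H)) = (50 + U)/(2*H))
h = 63 (h = 475 - 412 = 63)
B(57, 41) + (D(-15) + 2018)/(-158 + h) = (1/2)*(50 + 41)/57 + (-8*(-15) + 2018)/(-158 + 63) = (1/2)*(1/57)*91 + (120 + 2018)/(-95) = 91/114 + 2138*(-1/95) = 91/114 - 2138/95 = -12373/570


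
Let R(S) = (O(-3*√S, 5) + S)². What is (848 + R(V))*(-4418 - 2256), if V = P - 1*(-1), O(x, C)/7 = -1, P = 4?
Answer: -5686248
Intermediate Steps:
O(x, C) = -7 (O(x, C) = 7*(-1) = -7)
V = 5 (V = 4 - 1*(-1) = 4 + 1 = 5)
R(S) = (-7 + S)²
(848 + R(V))*(-4418 - 2256) = (848 + (-7 + 5)²)*(-4418 - 2256) = (848 + (-2)²)*(-6674) = (848 + 4)*(-6674) = 852*(-6674) = -5686248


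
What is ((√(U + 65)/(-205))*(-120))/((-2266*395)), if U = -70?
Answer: -12*I*√5/18348935 ≈ -1.4624e-6*I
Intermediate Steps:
((√(U + 65)/(-205))*(-120))/((-2266*395)) = ((√(-70 + 65)/(-205))*(-120))/((-2266*395)) = ((√(-5)*(-1/205))*(-120))/(-895070) = (((I*√5)*(-1/205))*(-120))*(-1/895070) = (-I*√5/205*(-120))*(-1/895070) = (24*I*√5/41)*(-1/895070) = -12*I*√5/18348935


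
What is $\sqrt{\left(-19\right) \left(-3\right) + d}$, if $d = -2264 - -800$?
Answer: $i \sqrt{1407} \approx 37.51 i$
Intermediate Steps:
$d = -1464$ ($d = -2264 + 800 = -1464$)
$\sqrt{\left(-19\right) \left(-3\right) + d} = \sqrt{\left(-19\right) \left(-3\right) - 1464} = \sqrt{57 - 1464} = \sqrt{-1407} = i \sqrt{1407}$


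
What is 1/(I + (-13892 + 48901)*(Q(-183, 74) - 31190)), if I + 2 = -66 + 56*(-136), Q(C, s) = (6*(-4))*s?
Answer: -1/1154114378 ≈ -8.6647e-10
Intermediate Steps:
Q(C, s) = -24*s
I = -7684 (I = -2 + (-66 + 56*(-136)) = -2 + (-66 - 7616) = -2 - 7682 = -7684)
1/(I + (-13892 + 48901)*(Q(-183, 74) - 31190)) = 1/(-7684 + (-13892 + 48901)*(-24*74 - 31190)) = 1/(-7684 + 35009*(-1776 - 31190)) = 1/(-7684 + 35009*(-32966)) = 1/(-7684 - 1154106694) = 1/(-1154114378) = -1/1154114378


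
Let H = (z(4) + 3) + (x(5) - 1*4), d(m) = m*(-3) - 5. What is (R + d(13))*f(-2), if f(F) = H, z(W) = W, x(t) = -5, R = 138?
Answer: -188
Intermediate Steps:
d(m) = -5 - 3*m (d(m) = -3*m - 5 = -5 - 3*m)
H = -2 (H = (4 + 3) + (-5 - 1*4) = 7 + (-5 - 4) = 7 - 9 = -2)
f(F) = -2
(R + d(13))*f(-2) = (138 + (-5 - 3*13))*(-2) = (138 + (-5 - 39))*(-2) = (138 - 44)*(-2) = 94*(-2) = -188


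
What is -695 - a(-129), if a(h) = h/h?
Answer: -696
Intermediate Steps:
a(h) = 1
-695 - a(-129) = -695 - 1*1 = -695 - 1 = -696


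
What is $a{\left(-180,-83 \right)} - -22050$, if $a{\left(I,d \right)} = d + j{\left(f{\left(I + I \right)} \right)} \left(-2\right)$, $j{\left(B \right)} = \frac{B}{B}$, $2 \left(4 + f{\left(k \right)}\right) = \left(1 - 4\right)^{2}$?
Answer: $21965$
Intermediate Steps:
$f{\left(k \right)} = \frac{1}{2}$ ($f{\left(k \right)} = -4 + \frac{\left(1 - 4\right)^{2}}{2} = -4 + \frac{\left(-3\right)^{2}}{2} = -4 + \frac{1}{2} \cdot 9 = -4 + \frac{9}{2} = \frac{1}{2}$)
$j{\left(B \right)} = 1$
$a{\left(I,d \right)} = -2 + d$ ($a{\left(I,d \right)} = d + 1 \left(-2\right) = d - 2 = -2 + d$)
$a{\left(-180,-83 \right)} - -22050 = \left(-2 - 83\right) - -22050 = -85 + 22050 = 21965$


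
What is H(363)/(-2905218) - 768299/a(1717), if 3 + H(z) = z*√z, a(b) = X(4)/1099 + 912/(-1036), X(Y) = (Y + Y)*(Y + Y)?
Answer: 15127151635198825/16185937884 - 1331*√3/968406 ≈ 9.3459e+5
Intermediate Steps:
X(Y) = 4*Y² (X(Y) = (2*Y)*(2*Y) = 4*Y²)
a(b) = -33428/40663 (a(b) = (4*4²)/1099 + 912/(-1036) = (4*16)*(1/1099) + 912*(-1/1036) = 64*(1/1099) - 228/259 = 64/1099 - 228/259 = -33428/40663)
H(z) = -3 + z^(3/2) (H(z) = -3 + z*√z = -3 + z^(3/2))
H(363)/(-2905218) - 768299/a(1717) = (-3 + 363^(3/2))/(-2905218) - 768299/(-33428/40663) = (-3 + 3993*√3)*(-1/2905218) - 768299*(-40663/33428) = (1/968406 - 1331*√3/968406) + 31241342237/33428 = 15127151635198825/16185937884 - 1331*√3/968406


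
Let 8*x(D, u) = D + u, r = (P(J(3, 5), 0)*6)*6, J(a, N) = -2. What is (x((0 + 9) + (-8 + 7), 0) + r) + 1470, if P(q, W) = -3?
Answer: 1363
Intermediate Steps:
r = -108 (r = -3*6*6 = -18*6 = -108)
x(D, u) = D/8 + u/8 (x(D, u) = (D + u)/8 = D/8 + u/8)
(x((0 + 9) + (-8 + 7), 0) + r) + 1470 = ((((0 + 9) + (-8 + 7))/8 + (1/8)*0) - 108) + 1470 = (((9 - 1)/8 + 0) - 108) + 1470 = (((1/8)*8 + 0) - 108) + 1470 = ((1 + 0) - 108) + 1470 = (1 - 108) + 1470 = -107 + 1470 = 1363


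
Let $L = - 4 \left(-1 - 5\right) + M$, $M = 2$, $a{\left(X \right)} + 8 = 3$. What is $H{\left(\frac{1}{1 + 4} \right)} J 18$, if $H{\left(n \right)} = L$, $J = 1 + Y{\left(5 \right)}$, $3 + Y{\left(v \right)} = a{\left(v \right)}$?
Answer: $-3276$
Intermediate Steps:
$a{\left(X \right)} = -5$ ($a{\left(X \right)} = -8 + 3 = -5$)
$Y{\left(v \right)} = -8$ ($Y{\left(v \right)} = -3 - 5 = -8$)
$J = -7$ ($J = 1 - 8 = -7$)
$L = 26$ ($L = - 4 \left(-1 - 5\right) + 2 = \left(-4\right) \left(-6\right) + 2 = 24 + 2 = 26$)
$H{\left(n \right)} = 26$
$H{\left(\frac{1}{1 + 4} \right)} J 18 = 26 \left(-7\right) 18 = \left(-182\right) 18 = -3276$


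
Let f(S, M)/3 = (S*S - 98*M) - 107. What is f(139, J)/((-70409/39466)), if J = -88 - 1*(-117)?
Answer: -1938412056/70409 ≈ -27531.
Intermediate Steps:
J = 29 (J = -88 + 117 = 29)
f(S, M) = -321 - 294*M + 3*S**2 (f(S, M) = 3*((S*S - 98*M) - 107) = 3*((S**2 - 98*M) - 107) = 3*(-107 + S**2 - 98*M) = -321 - 294*M + 3*S**2)
f(139, J)/((-70409/39466)) = (-321 - 294*29 + 3*139**2)/((-70409/39466)) = (-321 - 8526 + 3*19321)/((-70409*1/39466)) = (-321 - 8526 + 57963)/(-70409/39466) = 49116*(-39466/70409) = -1938412056/70409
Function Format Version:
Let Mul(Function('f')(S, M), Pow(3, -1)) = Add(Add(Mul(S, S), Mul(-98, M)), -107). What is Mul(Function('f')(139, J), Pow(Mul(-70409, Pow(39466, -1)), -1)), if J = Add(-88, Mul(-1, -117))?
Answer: Rational(-1938412056, 70409) ≈ -27531.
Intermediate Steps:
J = 29 (J = Add(-88, 117) = 29)
Function('f')(S, M) = Add(-321, Mul(-294, M), Mul(3, Pow(S, 2))) (Function('f')(S, M) = Mul(3, Add(Add(Mul(S, S), Mul(-98, M)), -107)) = Mul(3, Add(Add(Pow(S, 2), Mul(-98, M)), -107)) = Mul(3, Add(-107, Pow(S, 2), Mul(-98, M))) = Add(-321, Mul(-294, M), Mul(3, Pow(S, 2))))
Mul(Function('f')(139, J), Pow(Mul(-70409, Pow(39466, -1)), -1)) = Mul(Add(-321, Mul(-294, 29), Mul(3, Pow(139, 2))), Pow(Mul(-70409, Pow(39466, -1)), -1)) = Mul(Add(-321, -8526, Mul(3, 19321)), Pow(Mul(-70409, Rational(1, 39466)), -1)) = Mul(Add(-321, -8526, 57963), Pow(Rational(-70409, 39466), -1)) = Mul(49116, Rational(-39466, 70409)) = Rational(-1938412056, 70409)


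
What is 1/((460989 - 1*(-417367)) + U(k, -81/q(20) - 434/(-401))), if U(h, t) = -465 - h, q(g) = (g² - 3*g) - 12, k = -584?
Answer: 1/878475 ≈ 1.1383e-6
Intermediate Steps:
q(g) = -12 + g² - 3*g
1/((460989 - 1*(-417367)) + U(k, -81/q(20) - 434/(-401))) = 1/((460989 - 1*(-417367)) + (-465 - 1*(-584))) = 1/((460989 + 417367) + (-465 + 584)) = 1/(878356 + 119) = 1/878475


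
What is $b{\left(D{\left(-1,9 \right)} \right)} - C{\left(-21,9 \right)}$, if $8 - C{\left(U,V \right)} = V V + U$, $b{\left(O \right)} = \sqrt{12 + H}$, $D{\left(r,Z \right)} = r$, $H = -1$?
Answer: $52 + \sqrt{11} \approx 55.317$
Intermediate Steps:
$b{\left(O \right)} = \sqrt{11}$ ($b{\left(O \right)} = \sqrt{12 - 1} = \sqrt{11}$)
$C{\left(U,V \right)} = 8 - U - V^{2}$ ($C{\left(U,V \right)} = 8 - \left(V V + U\right) = 8 - \left(V^{2} + U\right) = 8 - \left(U + V^{2}\right) = 8 - U - V^{2}$)
$b{\left(D{\left(-1,9 \right)} \right)} - C{\left(-21,9 \right)} = \sqrt{11} - \left(8 - -21 - 9^{2}\right) = \sqrt{11} - \left(8 + 21 - 81\right) = \sqrt{11} - -52 = \sqrt{11} + 52 = 52 + \sqrt{11}$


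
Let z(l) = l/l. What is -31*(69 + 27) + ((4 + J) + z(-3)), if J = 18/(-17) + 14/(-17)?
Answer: -50539/17 ≈ -2972.9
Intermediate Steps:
J = -32/17 (J = 18*(-1/17) + 14*(-1/17) = -18/17 - 14/17 = -32/17 ≈ -1.8824)
z(l) = 1
-31*(69 + 27) + ((4 + J) + z(-3)) = -31*(69 + 27) + ((4 - 32/17) + 1) = -31*96 + (36/17 + 1) = -2976 + 53/17 = -50539/17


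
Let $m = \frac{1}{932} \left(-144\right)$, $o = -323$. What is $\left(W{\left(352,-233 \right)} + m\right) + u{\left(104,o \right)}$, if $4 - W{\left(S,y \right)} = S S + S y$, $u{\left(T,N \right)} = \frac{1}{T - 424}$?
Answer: $- \frac{3122882793}{74560} \approx -41884.0$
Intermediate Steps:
$m = - \frac{36}{233}$ ($m = \frac{1}{932} \left(-144\right) = - \frac{36}{233} \approx -0.15451$)
$u{\left(T,N \right)} = \frac{1}{-424 + T}$
$W{\left(S,y \right)} = 4 - S^{2} - S y$ ($W{\left(S,y \right)} = 4 - \left(S S + S y\right) = 4 - \left(S^{2} + S y\right) = 4 - S^{2} - S y$)
$\left(W{\left(352,-233 \right)} + m\right) + u{\left(104,o \right)} = \left(\left(4 - 352^{2} - 352 \left(-233\right)\right) - \frac{36}{233}\right) + \frac{1}{-424 + 104} = \left(\left(4 - 123904 + 82016\right) - \frac{36}{233}\right) + \frac{1}{-320} = \left(\left(4 - 123904 + 82016\right) - \frac{36}{233}\right) - \frac{1}{320} = \left(-41884 - \frac{36}{233}\right) - \frac{1}{320} = - \frac{9759008}{233} - \frac{1}{320} = - \frac{3122882793}{74560}$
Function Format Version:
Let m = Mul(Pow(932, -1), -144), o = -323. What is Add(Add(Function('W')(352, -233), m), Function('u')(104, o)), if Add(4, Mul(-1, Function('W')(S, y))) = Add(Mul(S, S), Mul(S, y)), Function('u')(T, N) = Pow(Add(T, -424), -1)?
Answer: Rational(-3122882793, 74560) ≈ -41884.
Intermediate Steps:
m = Rational(-36, 233) (m = Mul(Rational(1, 932), -144) = Rational(-36, 233) ≈ -0.15451)
Function('u')(T, N) = Pow(Add(-424, T), -1)
Function('W')(S, y) = Add(4, Mul(-1, Pow(S, 2)), Mul(-1, S, y)) (Function('W')(S, y) = Add(4, Mul(-1, Add(Mul(S, S), Mul(S, y)))) = Add(4, Mul(-1, Add(Pow(S, 2), Mul(S, y)))) = Add(4, Add(Mul(-1, Pow(S, 2)), Mul(-1, S, y))) = Add(4, Mul(-1, Pow(S, 2)), Mul(-1, S, y)))
Add(Add(Function('W')(352, -233), m), Function('u')(104, o)) = Add(Add(Add(4, Mul(-1, Pow(352, 2)), Mul(-1, 352, -233)), Rational(-36, 233)), Pow(Add(-424, 104), -1)) = Add(Add(Add(4, Mul(-1, 123904), 82016), Rational(-36, 233)), Pow(-320, -1)) = Add(Add(Add(4, -123904, 82016), Rational(-36, 233)), Rational(-1, 320)) = Add(Add(-41884, Rational(-36, 233)), Rational(-1, 320)) = Add(Rational(-9759008, 233), Rational(-1, 320)) = Rational(-3122882793, 74560)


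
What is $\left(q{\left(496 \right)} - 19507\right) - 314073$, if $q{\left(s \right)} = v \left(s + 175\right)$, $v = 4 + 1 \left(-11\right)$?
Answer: $-338277$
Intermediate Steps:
$v = -7$ ($v = 4 - 11 = -7$)
$q{\left(s \right)} = -1225 - 7 s$ ($q{\left(s \right)} = - 7 \left(s + 175\right) = - 7 \left(175 + s\right) = -1225 - 7 s$)
$\left(q{\left(496 \right)} - 19507\right) - 314073 = \left(\left(-1225 - 3472\right) - 19507\right) - 314073 = \left(-4697 - 19507\right) - 314073 = -24204 - 314073 = -338277$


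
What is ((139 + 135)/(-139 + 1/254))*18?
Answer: -1252728/35305 ≈ -35.483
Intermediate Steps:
((139 + 135)/(-139 + 1/254))*18 = (274/(-139 + 1*(1/254)))*18 = (274/(-139 + 1/254))*18 = (274/(-35305/254))*18 = (274*(-254/35305))*18 = -69596/35305*18 = -1252728/35305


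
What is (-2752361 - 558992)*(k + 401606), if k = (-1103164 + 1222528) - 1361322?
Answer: 2782702116256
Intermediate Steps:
k = -1241958 (k = 119364 - 1361322 = -1241958)
(-2752361 - 558992)*(k + 401606) = (-2752361 - 558992)*(-1241958 + 401606) = -3311353*(-840352) = 2782702116256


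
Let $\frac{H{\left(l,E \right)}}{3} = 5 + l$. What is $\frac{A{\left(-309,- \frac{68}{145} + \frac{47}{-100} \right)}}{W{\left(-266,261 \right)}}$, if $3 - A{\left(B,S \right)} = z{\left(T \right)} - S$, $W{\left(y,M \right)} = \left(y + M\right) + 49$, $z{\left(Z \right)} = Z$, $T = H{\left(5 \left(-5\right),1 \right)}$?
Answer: $\frac{179977}{127600} \approx 1.4105$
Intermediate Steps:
$H{\left(l,E \right)} = 15 + 3 l$ ($H{\left(l,E \right)} = 3 \left(5 + l\right) = 15 + 3 l$)
$T = -60$ ($T = 15 + 3 \cdot 5 \left(-5\right) = 15 + 3 \left(-25\right) = 15 - 75 = -60$)
$W{\left(y,M \right)} = 49 + M + y$ ($W{\left(y,M \right)} = \left(M + y\right) + 49 = 49 + M + y$)
$A{\left(B,S \right)} = 63 + S$ ($A{\left(B,S \right)} = 3 - \left(-60 - S\right) = 3 + \left(60 + S\right) = 63 + S$)
$\frac{A{\left(-309,- \frac{68}{145} + \frac{47}{-100} \right)}}{W{\left(-266,261 \right)}} = \frac{63 + \left(- \frac{68}{145} + \frac{47}{-100}\right)}{49 + 261 - 266} = \frac{63 + \left(\left(-68\right) \frac{1}{145} + 47 \left(- \frac{1}{100}\right)\right)}{44} = \left(63 - \frac{2723}{2900}\right) \frac{1}{44} = \frac{179977}{2900} \cdot \frac{1}{44} = \frac{179977}{127600}$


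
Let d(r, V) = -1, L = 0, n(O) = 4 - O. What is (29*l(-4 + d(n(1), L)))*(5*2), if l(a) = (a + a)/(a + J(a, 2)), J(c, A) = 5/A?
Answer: 1160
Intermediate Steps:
l(a) = 2*a/(5/2 + a) (l(a) = (a + a)/(a + 5/2) = (2*a)/(a + 5*(½)) = (2*a)/(a + 5/2) = (2*a)/(5/2 + a) = 2*a/(5/2 + a))
(29*l(-4 + d(n(1), L)))*(5*2) = (29*(4*(-4 - 1)/(5 + 2*(-4 - 1))))*(5*2) = (29*(4*(-5)/(5 + 2*(-5))))*10 = (29*(4*(-5)/(5 - 10)))*10 = (29*(4*(-5)/(-5)))*10 = (29*(4*(-5)*(-⅕)))*10 = (29*4)*10 = 116*10 = 1160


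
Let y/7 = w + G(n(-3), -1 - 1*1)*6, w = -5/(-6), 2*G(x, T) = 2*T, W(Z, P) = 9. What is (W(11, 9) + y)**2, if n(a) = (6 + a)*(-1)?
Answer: 172225/36 ≈ 4784.0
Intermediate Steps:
n(a) = -6 - a
G(x, T) = T (G(x, T) = (2*T)/2 = T)
w = 5/6 (w = -5*(-1/6) = 5/6 ≈ 0.83333)
y = -469/6 (y = 7*(5/6 + (-1 - 1*1)*6) = 7*(5/6 + (-1 - 1)*6) = 7*(5/6 - 2*6) = 7*(5/6 - 12) = 7*(-67/6) = -469/6 ≈ -78.167)
(W(11, 9) + y)**2 = (9 - 469/6)**2 = (-415/6)**2 = 172225/36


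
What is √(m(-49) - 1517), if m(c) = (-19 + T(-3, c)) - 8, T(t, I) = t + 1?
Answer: I*√1546 ≈ 39.319*I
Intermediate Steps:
T(t, I) = 1 + t
m(c) = -29 (m(c) = (-19 + (1 - 3)) - 8 = (-19 - 2) - 8 = -21 - 8 = -29)
√(m(-49) - 1517) = √(-29 - 1517) = √(-1546) = I*√1546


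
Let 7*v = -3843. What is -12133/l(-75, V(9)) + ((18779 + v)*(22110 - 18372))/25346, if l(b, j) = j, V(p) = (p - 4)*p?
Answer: 1379472641/570285 ≈ 2418.9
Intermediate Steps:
V(p) = p*(-4 + p) (V(p) = (-4 + p)*p = p*(-4 + p))
v = -549 (v = (⅐)*(-3843) = -549)
-12133/l(-75, V(9)) + ((18779 + v)*(22110 - 18372))/25346 = -12133*1/(9*(-4 + 9)) + ((18779 - 549)*(22110 - 18372))/25346 = -12133/(9*5) + (18230*3738)*(1/25346) = -12133/45 + 68143740*(1/25346) = -12133*1/45 + 34071870/12673 = -12133/45 + 34071870/12673 = 1379472641/570285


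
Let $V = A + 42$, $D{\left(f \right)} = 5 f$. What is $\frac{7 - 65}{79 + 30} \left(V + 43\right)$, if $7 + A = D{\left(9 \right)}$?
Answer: $- \frac{7134}{109} \approx -65.45$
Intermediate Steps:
$A = 38$ ($A = -7 + 5 \cdot 9 = -7 + 45 = 38$)
$V = 80$ ($V = 38 + 42 = 80$)
$\frac{7 - 65}{79 + 30} \left(V + 43\right) = \frac{7 - 65}{79 + 30} \left(80 + 43\right) = - \frac{58}{109} \cdot 123 = \left(-58\right) \frac{1}{109} \cdot 123 = \left(- \frac{58}{109}\right) 123 = - \frac{7134}{109}$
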